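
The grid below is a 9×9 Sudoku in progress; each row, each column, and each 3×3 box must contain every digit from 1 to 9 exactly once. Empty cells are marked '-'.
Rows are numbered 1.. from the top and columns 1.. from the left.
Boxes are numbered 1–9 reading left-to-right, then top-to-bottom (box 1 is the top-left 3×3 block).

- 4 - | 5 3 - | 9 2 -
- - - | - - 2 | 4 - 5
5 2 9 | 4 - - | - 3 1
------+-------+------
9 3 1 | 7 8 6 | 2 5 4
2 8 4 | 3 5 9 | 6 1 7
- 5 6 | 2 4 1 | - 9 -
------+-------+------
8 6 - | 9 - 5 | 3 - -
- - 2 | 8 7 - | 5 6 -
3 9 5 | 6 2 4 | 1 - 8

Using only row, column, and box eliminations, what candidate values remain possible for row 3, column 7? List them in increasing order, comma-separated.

7,8

Row 3 already contains {1, 2, 3, 4, 5, 9}.
Column 7 already contains {1, 2, 3, 4, 5, 6, 9}.
Its 3×3 block (box 3) already contains {1, 2, 3, 4, 5, 9}.
Removing those from 1–9 leaves {7, 8} as the candidates for row 3, column 7.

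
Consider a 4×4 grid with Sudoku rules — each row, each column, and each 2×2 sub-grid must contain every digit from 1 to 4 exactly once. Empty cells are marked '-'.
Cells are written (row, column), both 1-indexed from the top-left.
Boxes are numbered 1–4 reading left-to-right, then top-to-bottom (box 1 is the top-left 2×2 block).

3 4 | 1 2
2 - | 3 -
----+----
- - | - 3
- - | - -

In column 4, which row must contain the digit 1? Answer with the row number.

Consider where 1 can go in column 4.
(2,4) is out (box 2 already has a 1).
So the only cell in column 4 that can hold 1 is (4,4).
That is row 4.

4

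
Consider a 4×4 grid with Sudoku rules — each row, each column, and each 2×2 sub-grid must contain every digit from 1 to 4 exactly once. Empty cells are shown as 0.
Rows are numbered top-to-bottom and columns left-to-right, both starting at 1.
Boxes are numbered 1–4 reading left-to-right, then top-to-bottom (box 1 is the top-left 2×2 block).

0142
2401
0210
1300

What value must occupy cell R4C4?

4

Row 4 already contains {1, 3}.
Column 4 already contains {1, 2}.
Its 2×2 block (box 4) already contains {1}.
The only value from 1–4 not eliminated is 4, so R4C4 = 4.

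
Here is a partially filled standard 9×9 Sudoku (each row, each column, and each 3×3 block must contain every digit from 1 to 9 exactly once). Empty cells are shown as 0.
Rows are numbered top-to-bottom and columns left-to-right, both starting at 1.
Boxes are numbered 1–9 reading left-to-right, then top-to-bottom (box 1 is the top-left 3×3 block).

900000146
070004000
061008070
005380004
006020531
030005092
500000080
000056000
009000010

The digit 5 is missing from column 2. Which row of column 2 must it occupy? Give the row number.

Consider where 5 can go in column 2.
r4c2 is out (row 4 already has a 5).
r5c2 is out (row 5 already has a 5).
r7c2 is out (row 7 already has a 5).
r8c2 is out (row 8 already has a 5).
r9c2 is out (box 7 already has a 5).
So the only cell in column 2 that can hold 5 is r1c2.
That is row 1.

1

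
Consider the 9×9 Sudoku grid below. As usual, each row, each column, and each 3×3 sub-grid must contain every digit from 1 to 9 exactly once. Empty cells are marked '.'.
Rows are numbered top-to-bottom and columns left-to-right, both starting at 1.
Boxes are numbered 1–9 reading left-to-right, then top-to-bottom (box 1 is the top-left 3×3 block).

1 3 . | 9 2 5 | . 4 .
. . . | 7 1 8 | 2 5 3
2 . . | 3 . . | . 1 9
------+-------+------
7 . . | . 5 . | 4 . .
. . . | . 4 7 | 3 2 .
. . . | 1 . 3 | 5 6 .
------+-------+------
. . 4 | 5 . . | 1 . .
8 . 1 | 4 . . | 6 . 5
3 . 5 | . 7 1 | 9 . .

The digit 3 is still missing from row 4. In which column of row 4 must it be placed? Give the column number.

3

Consider where 3 can go in row 4.
r4c2 is out (column 2 already has a 3).
r4c4 is out (column 4 already has a 3).
r4c6 is out (column 6 already has a 3).
r4c8 is out (box 6 already has a 3).
r4c9 is out (column 9 already has a 3).
So the only cell in row 4 that can hold 3 is r4c3.
That is column 3.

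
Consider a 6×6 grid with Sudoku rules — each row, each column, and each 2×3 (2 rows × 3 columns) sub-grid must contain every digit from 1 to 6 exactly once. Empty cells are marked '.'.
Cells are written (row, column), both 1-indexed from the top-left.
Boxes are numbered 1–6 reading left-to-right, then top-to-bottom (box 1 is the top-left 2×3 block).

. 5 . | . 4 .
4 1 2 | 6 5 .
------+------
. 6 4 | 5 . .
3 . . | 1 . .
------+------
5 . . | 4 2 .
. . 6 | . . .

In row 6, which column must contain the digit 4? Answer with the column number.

2

Consider where 4 can go in row 6.
(6,1) is out (column 1 already has a 4).
(6,4) is out (column 4 already has a 4).
(6,5) is out (column 5 already has a 4).
(6,6) is out (box 6 already has a 4).
So the only cell in row 6 that can hold 4 is (6,2).
That is column 2.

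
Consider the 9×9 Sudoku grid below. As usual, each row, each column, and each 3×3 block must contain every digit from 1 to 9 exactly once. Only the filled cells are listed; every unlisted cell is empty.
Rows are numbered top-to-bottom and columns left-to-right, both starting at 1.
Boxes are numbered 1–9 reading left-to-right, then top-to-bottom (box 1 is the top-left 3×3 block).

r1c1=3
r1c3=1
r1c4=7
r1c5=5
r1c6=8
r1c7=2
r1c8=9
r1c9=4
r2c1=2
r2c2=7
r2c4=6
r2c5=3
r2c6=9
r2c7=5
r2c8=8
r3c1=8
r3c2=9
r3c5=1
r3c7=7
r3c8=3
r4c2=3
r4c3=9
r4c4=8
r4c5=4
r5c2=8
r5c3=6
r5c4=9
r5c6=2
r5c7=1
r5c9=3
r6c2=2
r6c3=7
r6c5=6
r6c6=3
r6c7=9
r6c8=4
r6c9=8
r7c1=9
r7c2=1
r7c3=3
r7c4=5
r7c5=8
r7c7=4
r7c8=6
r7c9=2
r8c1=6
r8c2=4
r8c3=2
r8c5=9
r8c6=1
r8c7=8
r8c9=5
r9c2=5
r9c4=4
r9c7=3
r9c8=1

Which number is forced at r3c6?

Row 3 already contains {1, 3, 7, 8, 9}.
Column 6 already contains {1, 2, 3, 8, 9}.
Its 3×3 block (box 2) already contains {1, 3, 5, 6, 7, 8, 9}.
The only value from 1–9 not eliminated is 4, so r3c6 = 4.

4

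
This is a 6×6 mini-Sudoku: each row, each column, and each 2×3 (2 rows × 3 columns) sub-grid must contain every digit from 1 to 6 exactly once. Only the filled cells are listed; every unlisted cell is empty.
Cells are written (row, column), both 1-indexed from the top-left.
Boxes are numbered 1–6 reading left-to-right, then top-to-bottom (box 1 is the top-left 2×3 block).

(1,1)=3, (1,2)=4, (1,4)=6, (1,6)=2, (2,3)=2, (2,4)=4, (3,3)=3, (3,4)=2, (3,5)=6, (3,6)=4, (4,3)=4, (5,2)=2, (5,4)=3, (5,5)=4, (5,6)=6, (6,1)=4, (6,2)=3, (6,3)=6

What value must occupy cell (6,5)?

2

Cell (6,5) itself could take any of {1, 2, 5} by direct elimination.
Consider where 2 can go in row 6.
(6,4) is out (column 4 already has a 2).
(6,6) is out (column 6 already has a 2).
So the only cell in row 6 that can hold 2 is (6,5).
Therefore (6,5) = 2.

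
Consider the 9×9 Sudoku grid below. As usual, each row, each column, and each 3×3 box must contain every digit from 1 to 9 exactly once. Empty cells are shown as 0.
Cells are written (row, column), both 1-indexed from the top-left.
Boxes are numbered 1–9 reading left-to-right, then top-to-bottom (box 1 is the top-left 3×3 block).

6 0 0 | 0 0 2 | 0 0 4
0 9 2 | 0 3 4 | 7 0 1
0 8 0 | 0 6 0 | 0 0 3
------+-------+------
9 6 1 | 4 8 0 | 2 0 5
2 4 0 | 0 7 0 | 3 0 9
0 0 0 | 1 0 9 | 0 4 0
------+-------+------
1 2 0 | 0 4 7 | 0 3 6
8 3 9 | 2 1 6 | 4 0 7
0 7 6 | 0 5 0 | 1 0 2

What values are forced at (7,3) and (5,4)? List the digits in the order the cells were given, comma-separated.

5,6

For (7,3):
  Row 7 already contains {1, 2, 3, 4, 6, 7}.
  Column 3 already contains {1, 2, 6, 9}.
  Its 3×3 block (box 7) already contains {1, 2, 3, 6, 7, 8, 9}.
  The only value from 1–9 not eliminated is 5, so (7,3) = 5.
For (5,4):
  Consider where 6 can go in box 5.
  (4,6) is out (row 4 already has a 6).
  (5,6) is out (column 6 already has a 6).
  (6,5) is out (column 5 already has a 6).
  So the only cell in box 5 that can hold 6 is (5,4).
  So (5,4) = 6.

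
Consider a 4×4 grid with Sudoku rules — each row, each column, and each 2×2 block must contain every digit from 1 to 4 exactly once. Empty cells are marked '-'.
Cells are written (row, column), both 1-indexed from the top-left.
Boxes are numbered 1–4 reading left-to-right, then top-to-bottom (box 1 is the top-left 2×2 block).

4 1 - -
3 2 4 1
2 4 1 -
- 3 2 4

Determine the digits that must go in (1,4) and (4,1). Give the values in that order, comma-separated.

2,1

For (1,4):
  Consider where 2 can go in column 4.
  (3,4) is out (row 3 already has a 2).
  So the only cell in column 4 that can hold 2 is (1,4).
  So (1,4) = 2.
For (4,1):
  Row 4 already contains {2, 3, 4}.
  Column 1 already contains {2, 3, 4}.
  Its 2×2 block (box 3) already contains {2, 3, 4}.
  The only value from 1–4 not eliminated is 1, so (4,1) = 1.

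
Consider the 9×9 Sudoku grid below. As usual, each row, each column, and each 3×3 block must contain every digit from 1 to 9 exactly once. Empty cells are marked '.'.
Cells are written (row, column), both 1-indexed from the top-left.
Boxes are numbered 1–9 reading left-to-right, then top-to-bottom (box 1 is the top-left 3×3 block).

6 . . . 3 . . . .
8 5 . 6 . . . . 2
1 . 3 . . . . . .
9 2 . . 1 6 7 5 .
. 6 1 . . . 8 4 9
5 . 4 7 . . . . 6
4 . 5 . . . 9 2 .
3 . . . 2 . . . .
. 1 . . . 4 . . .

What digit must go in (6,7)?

2

Cell (6,7) itself could take any of {1, 2, 3} by direct elimination.
Consider where 2 can go in box 6.
(4,9) is out (row 4 already has a 2).
(6,8) is out (column 8 already has a 2).
So the only cell in box 6 that can hold 2 is (6,7).
Therefore (6,7) = 2.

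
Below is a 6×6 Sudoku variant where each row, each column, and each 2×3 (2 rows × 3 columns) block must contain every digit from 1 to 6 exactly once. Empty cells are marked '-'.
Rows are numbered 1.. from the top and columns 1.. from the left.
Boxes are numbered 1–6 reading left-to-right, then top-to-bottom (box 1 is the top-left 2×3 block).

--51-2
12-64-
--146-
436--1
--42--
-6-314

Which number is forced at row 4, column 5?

2

Cell row 4, column 5 itself could take any of {2, 5} by direct elimination.
Consider where 2 can go in row 4.
row 4, column 4 is out (column 4 already has a 2).
So the only cell in row 4 that can hold 2 is row 4, column 5.
Therefore row 4, column 5 = 2.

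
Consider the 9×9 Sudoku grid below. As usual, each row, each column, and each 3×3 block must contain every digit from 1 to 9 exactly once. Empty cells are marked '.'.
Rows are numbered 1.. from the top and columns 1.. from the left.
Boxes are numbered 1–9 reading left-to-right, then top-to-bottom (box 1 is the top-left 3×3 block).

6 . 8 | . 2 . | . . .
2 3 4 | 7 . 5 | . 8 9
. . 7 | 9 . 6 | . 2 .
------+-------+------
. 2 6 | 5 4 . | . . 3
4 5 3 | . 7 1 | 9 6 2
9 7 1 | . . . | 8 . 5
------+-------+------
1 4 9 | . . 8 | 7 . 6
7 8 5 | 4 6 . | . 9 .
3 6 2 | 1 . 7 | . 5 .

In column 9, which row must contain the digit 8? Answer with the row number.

Consider where 8 can go in column 9.
row 1, column 9 is out (row 1 already has a 8).
row 3, column 9 is out (box 3 already has a 8).
row 8, column 9 is out (row 8 already has a 8).
So the only cell in column 9 that can hold 8 is row 9, column 9.
That is row 9.

9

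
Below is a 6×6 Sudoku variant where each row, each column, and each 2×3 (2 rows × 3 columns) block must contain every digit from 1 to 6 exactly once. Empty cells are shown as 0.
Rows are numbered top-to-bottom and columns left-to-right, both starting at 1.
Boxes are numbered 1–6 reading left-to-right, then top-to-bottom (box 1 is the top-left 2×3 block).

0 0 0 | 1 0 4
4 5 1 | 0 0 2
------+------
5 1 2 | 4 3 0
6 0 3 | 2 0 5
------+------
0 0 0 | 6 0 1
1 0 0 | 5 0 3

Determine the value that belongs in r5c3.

5

Cell r5c3 itself could take any of {4, 5} by direct elimination.
Consider where 5 can go in box 5.
r5c1 is out (column 1 already has a 5).
r5c2 is out (column 2 already has a 5).
r6c2 is out (row 6 already has a 5).
r6c3 is out (row 6 already has a 5).
So the only cell in box 5 that can hold 5 is r5c3.
Therefore r5c3 = 5.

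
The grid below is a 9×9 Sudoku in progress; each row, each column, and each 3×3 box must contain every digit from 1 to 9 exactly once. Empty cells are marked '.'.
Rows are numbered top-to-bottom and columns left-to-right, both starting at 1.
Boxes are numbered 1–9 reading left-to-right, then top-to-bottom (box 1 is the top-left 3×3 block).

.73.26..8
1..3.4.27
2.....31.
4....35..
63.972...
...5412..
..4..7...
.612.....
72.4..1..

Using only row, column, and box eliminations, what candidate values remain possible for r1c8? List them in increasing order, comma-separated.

4,5,9

Row 1 already contains {2, 3, 6, 7, 8}.
Column 8 already contains {1, 2}.
Its 3×3 block (box 3) already contains {1, 2, 3, 7, 8}.
Removing those from 1–9 leaves {4, 5, 9} as the candidates for r1c8.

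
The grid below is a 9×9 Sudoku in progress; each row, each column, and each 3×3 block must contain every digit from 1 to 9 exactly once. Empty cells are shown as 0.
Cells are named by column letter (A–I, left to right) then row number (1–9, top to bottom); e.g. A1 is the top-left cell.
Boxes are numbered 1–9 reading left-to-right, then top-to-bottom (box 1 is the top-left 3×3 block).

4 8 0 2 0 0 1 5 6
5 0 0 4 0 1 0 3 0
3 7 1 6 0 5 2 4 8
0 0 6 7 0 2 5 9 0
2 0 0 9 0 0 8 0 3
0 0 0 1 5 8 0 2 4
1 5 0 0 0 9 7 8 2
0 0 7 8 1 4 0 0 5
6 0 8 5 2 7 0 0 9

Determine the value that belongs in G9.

4

Cell G9 itself could take any of {3, 4} by direct elimination.
Consider where 4 can go in box 9.
G8 is out (row 8 already has a 4).
H8 is out (row 8 already has a 4).
H9 is out (column H already has a 4).
So the only cell in box 9 that can hold 4 is G9.
Therefore G9 = 4.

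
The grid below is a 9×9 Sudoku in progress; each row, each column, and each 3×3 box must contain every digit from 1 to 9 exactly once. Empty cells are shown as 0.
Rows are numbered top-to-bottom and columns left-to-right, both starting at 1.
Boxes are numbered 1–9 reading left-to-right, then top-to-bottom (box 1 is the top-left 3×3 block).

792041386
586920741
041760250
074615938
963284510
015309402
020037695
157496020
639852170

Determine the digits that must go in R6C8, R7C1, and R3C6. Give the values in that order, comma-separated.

For R6C8:
  Row 6 already contains {1, 2, 3, 4, 5, 9}.
  Column 8 already contains {1, 2, 3, 4, 5, 7, 8, 9}.
  Its 3×3 block (box 6) already contains {1, 2, 3, 4, 5, 8, 9}.
  The only value from 1–9 not eliminated is 6, so R6C8 = 6.
For R7C1:
  Consider where 4 can go in column 1.
  R3C1 is out (row 3 already has a 4).
  R4C1 is out (row 4 already has a 4).
  R6C1 is out (row 6 already has a 4).
  So the only cell in column 1 that can hold 4 is R7C1.
  So R7C1 = 4.
For R3C6:
  Consider where 8 can go in box 2.
  R1C4 is out (row 1 already has a 8).
  R2C6 is out (row 2 already has a 8).
  So the only cell in box 2 that can hold 8 is R3C6.
  So R3C6 = 8.

6,4,8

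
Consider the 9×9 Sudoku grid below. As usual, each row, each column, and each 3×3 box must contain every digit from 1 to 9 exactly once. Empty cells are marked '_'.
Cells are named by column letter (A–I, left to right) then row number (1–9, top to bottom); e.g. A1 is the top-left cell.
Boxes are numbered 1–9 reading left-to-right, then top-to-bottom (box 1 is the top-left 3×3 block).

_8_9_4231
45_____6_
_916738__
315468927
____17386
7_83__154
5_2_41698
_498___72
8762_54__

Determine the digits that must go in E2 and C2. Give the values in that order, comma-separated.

8,3

For E2:
  Consider where 8 can go in box 2.
  E1 is out (row 1 already has a 8).
  D2 is out (column D already has a 8).
  F2 is out (column F already has a 8).
  So the only cell in box 2 that can hold 8 is E2.
  So E2 = 8.
For C2:
  Consider where 3 can go in row 2.
  D2 is out (column D already has a 3).
  E2 is out (box 2 already has a 3).
  F2 is out (column F already has a 3).
  G2 is out (column G already has a 3).
  I2 is out (box 3 already has a 3).
  So the only cell in row 2 that can hold 3 is C2.
  So C2 = 3.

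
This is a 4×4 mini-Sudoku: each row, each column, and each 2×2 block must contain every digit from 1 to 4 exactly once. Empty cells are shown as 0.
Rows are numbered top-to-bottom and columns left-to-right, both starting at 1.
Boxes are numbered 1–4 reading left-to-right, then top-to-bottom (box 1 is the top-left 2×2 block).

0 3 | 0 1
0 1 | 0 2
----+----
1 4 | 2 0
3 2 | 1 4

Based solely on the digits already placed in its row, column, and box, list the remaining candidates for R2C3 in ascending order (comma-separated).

3,4

Row 2 already contains {1, 2}.
Column 3 already contains {1, 2}.
Its 2×2 block (box 2) already contains {1, 2}.
Removing those from 1–4 leaves {3, 4} as the candidates for R2C3.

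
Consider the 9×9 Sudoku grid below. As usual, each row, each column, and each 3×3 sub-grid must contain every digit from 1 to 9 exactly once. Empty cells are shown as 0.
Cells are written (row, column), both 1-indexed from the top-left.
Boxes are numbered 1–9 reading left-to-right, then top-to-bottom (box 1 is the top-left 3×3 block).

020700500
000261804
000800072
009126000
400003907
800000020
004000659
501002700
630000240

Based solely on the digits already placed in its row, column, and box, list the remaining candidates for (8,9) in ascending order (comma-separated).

Row 8 already contains {1, 2, 5, 7}.
Column 9 already contains {2, 4, 7, 9}.
Its 3×3 block (box 9) already contains {2, 4, 5, 6, 7, 9}.
Removing those from 1–9 leaves {3, 8} as the candidates for (8,9).

3,8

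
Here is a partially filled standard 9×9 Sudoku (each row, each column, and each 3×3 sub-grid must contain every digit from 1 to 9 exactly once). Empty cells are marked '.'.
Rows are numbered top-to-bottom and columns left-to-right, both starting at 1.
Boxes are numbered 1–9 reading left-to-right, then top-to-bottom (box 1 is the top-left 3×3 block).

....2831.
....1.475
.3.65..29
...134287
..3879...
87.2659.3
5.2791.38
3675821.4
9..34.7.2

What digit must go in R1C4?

Cell R1C4 itself could take any of {4, 9} by direct elimination.
Consider where 4 can go in column 4.
R2C4 is out (row 2 already has a 4).
So the only cell in column 4 that can hold 4 is R1C4.
Therefore R1C4 = 4.

4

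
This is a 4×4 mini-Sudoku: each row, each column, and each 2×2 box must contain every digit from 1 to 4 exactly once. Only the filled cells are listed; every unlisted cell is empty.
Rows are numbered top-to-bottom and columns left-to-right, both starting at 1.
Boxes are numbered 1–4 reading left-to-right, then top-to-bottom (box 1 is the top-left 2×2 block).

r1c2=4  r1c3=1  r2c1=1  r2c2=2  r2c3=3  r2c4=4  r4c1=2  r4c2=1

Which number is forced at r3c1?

Cell r3c1 itself could take any of {3, 4} by direct elimination.
Consider where 4 can go in box 3.
r3c2 is out (column 2 already has a 4).
So the only cell in box 3 that can hold 4 is r3c1.
Therefore r3c1 = 4.

4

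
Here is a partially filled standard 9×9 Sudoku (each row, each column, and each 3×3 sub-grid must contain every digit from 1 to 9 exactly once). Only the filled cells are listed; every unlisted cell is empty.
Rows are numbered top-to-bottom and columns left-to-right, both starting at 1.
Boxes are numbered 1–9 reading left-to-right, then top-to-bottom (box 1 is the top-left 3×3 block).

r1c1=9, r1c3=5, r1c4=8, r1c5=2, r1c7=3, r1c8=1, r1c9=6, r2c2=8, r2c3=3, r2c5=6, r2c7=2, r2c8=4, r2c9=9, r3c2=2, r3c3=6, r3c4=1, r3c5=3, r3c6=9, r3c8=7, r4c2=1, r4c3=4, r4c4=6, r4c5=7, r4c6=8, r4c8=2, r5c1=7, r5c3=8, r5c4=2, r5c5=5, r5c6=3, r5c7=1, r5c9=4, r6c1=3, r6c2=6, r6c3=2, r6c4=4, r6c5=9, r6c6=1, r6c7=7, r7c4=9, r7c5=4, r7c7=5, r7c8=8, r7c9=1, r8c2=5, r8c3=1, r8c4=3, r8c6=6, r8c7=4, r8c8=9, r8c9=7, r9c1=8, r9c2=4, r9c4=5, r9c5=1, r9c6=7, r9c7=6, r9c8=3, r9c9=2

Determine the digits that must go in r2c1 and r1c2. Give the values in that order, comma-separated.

For r2c1:
  Row 2 already contains {2, 3, 4, 6, 8, 9}.
  Column 1 already contains {3, 7, 8, 9}.
  Its 3×3 block (box 1) already contains {2, 3, 5, 6, 8, 9}.
  The only value from 1–9 not eliminated is 1, so r2c1 = 1.
For r1c2:
  Row 1 already contains {1, 2, 3, 5, 6, 8, 9}.
  Column 2 already contains {1, 2, 4, 5, 6, 8}.
  Its 3×3 block (box 1) already contains {2, 3, 5, 6, 8, 9}.
  The only value from 1–9 not eliminated is 7, so r1c2 = 7.

1,7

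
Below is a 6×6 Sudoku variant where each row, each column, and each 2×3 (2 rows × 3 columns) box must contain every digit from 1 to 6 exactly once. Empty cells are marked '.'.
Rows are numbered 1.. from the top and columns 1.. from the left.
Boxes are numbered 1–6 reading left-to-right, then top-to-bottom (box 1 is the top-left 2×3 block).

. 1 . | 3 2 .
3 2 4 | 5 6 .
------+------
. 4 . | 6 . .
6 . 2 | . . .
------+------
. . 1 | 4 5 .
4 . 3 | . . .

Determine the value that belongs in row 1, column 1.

5

Row 1 already contains {1, 2, 3}.
Column 1 already contains {3, 4, 6}.
Its 2×3 block (box 1) already contains {1, 2, 3, 4}.
The only value from 1–6 not eliminated is 5, so row 1, column 1 = 5.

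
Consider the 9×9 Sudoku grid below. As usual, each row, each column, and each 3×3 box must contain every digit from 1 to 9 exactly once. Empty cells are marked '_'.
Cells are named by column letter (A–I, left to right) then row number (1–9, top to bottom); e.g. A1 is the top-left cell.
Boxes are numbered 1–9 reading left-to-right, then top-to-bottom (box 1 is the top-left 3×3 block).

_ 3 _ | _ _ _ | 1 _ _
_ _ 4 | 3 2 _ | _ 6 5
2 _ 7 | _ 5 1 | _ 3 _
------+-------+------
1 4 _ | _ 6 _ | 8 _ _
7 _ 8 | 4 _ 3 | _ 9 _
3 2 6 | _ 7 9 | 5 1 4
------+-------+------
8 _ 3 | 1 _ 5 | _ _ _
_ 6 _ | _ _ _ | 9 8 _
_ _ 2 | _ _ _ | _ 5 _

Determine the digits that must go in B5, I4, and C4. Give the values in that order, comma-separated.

5,3,9

For B5:
  Row 5 already contains {3, 4, 7, 8, 9}.
  Column B already contains {2, 3, 4, 6}.
  Its 3×3 block (box 4) already contains {1, 2, 3, 4, 6, 7, 8}.
  The only value from 1–9 not eliminated is 5, so B5 = 5.
For I4:
  Consider where 3 can go in row 4.
  C4 is out (column C already has a 3).
  D4 is out (column D already has a 3).
  F4 is out (column F already has a 3).
  H4 is out (column H already has a 3).
  So the only cell in row 4 that can hold 3 is I4.
  So I4 = 3.
For C4:
  Consider where 9 can go in box 4.
  B5 is out (row 5 already has a 9).
  So the only cell in box 4 that can hold 9 is C4.
  So C4 = 9.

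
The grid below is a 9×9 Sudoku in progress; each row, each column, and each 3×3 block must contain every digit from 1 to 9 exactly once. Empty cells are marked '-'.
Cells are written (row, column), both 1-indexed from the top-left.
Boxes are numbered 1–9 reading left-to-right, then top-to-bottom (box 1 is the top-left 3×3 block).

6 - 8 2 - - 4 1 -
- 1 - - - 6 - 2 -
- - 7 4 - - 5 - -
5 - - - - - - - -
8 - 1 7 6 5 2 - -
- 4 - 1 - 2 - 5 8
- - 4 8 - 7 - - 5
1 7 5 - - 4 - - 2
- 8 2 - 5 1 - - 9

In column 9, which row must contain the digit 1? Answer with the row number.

Consider where 1 can go in column 9.
(1,9) is out (row 1 already has a 1).
(2,9) is out (row 2 already has a 1).
(3,9) is out (box 3 already has a 1).
(5,9) is out (row 5 already has a 1).
So the only cell in column 9 that can hold 1 is (4,9).
That is row 4.

4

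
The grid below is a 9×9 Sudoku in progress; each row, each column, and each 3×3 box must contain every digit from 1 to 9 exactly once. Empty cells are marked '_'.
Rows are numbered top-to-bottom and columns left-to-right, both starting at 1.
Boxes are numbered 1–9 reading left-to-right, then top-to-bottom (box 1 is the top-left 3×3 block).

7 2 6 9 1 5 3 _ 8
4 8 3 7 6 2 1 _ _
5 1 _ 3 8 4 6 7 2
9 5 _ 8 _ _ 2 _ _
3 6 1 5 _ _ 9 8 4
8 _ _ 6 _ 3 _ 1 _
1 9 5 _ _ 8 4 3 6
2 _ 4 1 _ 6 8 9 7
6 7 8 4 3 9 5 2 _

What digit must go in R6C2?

4

Row 6 already contains {1, 3, 6, 8}.
Column 2 already contains {1, 2, 5, 6, 7, 8, 9}.
Its 3×3 block (box 4) already contains {1, 3, 5, 6, 8, 9}.
The only value from 1–9 not eliminated is 4, so R6C2 = 4.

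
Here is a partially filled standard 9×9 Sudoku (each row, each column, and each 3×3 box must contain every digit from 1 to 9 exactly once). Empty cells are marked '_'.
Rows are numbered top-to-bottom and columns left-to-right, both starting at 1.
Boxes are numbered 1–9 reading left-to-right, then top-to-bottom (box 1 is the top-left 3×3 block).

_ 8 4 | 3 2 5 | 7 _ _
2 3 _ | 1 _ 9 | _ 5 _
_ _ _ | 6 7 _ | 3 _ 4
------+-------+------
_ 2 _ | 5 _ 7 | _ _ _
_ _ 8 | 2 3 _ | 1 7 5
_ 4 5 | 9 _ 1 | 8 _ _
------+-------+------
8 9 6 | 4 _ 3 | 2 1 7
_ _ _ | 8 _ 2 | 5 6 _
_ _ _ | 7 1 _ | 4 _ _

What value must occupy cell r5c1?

9

Cell r5c1 itself could take any of {6, 9} by direct elimination.
Consider where 9 can go in row 5.
r5c2 is out (column 2 already has a 9).
r5c6 is out (column 6 already has a 9).
So the only cell in row 5 that can hold 9 is r5c1.
Therefore r5c1 = 9.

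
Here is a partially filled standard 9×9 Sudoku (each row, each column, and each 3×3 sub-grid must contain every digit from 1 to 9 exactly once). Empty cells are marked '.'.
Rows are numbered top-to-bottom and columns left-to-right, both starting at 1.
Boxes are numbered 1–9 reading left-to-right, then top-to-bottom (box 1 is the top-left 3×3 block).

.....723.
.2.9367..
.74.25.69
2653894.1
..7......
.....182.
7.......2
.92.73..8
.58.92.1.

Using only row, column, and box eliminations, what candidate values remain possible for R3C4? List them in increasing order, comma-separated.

1,8

Row 3 already contains {2, 4, 5, 6, 7, 9}.
Column 4 already contains {3, 9}.
Its 3×3 block (box 2) already contains {2, 3, 5, 6, 7, 9}.
Removing those from 1–9 leaves {1, 8} as the candidates for R3C4.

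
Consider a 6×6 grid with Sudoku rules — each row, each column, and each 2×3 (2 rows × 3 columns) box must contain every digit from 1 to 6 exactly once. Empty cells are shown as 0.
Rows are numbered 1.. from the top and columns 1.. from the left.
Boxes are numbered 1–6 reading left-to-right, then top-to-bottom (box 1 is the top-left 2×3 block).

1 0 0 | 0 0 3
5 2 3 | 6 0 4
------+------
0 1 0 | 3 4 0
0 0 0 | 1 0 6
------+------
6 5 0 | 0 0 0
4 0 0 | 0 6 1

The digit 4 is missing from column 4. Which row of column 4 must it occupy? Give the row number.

Consider where 4 can go in column 4.
row 1, column 4 is out (box 2 already has a 4).
row 6, column 4 is out (row 6 already has a 4).
So the only cell in column 4 that can hold 4 is row 5, column 4.
That is row 5.

5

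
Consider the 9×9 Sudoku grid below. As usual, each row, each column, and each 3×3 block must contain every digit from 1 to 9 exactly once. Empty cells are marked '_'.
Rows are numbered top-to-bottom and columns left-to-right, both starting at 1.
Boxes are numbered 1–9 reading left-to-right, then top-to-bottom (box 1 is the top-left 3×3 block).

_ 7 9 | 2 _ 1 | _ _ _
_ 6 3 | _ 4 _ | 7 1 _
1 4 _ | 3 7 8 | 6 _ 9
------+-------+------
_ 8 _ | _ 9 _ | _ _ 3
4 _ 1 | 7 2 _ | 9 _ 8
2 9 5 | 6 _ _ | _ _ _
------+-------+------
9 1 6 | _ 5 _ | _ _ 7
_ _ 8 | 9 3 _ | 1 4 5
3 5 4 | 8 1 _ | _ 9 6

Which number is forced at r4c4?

1

Cell r4c4 itself could take any of {1, 4, 5} by direct elimination.
Consider where 1 can go in box 5.
r4c6 is out (column 6 already has a 1).
r5c6 is out (row 5 already has a 1).
r6c5 is out (column 5 already has a 1).
r6c6 is out (column 6 already has a 1).
So the only cell in box 5 that can hold 1 is r4c4.
Therefore r4c4 = 1.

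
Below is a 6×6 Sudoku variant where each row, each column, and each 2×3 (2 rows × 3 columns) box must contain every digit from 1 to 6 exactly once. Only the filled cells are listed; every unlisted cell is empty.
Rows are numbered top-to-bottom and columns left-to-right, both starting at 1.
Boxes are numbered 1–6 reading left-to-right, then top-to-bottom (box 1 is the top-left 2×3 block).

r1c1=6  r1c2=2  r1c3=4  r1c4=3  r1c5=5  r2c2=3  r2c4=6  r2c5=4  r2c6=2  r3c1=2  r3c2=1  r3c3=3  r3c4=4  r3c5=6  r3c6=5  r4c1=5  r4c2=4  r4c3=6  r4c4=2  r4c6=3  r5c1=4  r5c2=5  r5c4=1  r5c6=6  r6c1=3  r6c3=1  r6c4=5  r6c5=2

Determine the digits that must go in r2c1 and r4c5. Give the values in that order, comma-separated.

For r2c1:
  Row 2 already contains {2, 3, 4, 6}.
  Column 1 already contains {2, 3, 4, 5, 6}.
  Its 2×3 block (box 1) already contains {2, 3, 4, 6}.
  The only value from 1–6 not eliminated is 1, so r2c1 = 1.
For r4c5:
  Row 4 already contains {2, 3, 4, 5, 6}.
  Column 5 already contains {2, 4, 5, 6}.
  Its 2×3 block (box 4) already contains {2, 3, 4, 5, 6}.
  The only value from 1–6 not eliminated is 1, so r4c5 = 1.

1,1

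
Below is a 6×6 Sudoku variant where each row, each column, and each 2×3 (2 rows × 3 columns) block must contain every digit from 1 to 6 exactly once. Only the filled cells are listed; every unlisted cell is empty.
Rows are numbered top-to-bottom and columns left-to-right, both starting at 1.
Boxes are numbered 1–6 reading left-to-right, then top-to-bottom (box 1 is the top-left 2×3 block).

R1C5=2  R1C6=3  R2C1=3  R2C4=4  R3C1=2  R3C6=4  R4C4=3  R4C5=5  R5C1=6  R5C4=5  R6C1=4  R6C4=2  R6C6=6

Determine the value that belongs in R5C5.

Cell R5C5 itself could take any of {1, 3, 4} by direct elimination.
Consider where 4 can go in column 5.
R2C5 is out (row 2 already has a 4).
R3C5 is out (row 3 already has a 4).
R6C5 is out (row 6 already has a 4).
So the only cell in column 5 that can hold 4 is R5C5.
Therefore R5C5 = 4.

4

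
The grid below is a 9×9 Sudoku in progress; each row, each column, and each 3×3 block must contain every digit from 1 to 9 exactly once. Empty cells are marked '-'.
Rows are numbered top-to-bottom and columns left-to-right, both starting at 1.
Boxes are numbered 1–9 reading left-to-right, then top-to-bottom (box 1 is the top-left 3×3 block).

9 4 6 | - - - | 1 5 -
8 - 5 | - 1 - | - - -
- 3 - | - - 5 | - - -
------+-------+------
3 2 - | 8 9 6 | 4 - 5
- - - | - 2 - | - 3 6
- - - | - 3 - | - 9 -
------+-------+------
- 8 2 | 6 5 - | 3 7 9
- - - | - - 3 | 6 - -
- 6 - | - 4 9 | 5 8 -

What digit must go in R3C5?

6

Cell R3C5 itself could take any of {6, 7, 8} by direct elimination.
Consider where 6 can go in box 2.
R1C4 is out (row 1 already has a 6). R1C5 is out (row 1 already has a 6). R1C6 is out (row 1 already has a 6). R2C4 is out (column 4 already has a 6). The remaining empty cells in box 2 are similarly blocked.
So the only cell in box 2 that can hold 6 is R3C5.
Therefore R3C5 = 6.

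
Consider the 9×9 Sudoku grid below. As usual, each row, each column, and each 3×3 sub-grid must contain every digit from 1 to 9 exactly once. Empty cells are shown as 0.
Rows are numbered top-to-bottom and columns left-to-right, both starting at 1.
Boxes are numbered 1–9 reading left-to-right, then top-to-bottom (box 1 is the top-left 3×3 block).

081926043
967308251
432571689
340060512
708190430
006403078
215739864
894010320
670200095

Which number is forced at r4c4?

8

Row 4 already contains {1, 2, 3, 4, 5, 6}.
Column 4 already contains {1, 2, 3, 4, 5, 7, 9}.
Its 3×3 block (box 5) already contains {1, 3, 4, 6, 9}.
The only value from 1–9 not eliminated is 8, so r4c4 = 8.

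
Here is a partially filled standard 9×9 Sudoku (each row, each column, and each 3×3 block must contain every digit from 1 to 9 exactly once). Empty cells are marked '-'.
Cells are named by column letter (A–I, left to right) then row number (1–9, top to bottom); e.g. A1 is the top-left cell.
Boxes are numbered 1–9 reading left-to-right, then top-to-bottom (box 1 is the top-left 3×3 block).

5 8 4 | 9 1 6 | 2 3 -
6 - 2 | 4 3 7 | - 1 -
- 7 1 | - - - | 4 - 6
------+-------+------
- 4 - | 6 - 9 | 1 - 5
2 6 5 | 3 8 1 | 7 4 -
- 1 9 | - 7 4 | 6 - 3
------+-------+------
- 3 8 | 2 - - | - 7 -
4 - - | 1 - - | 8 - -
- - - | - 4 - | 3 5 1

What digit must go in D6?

5

Row 6 already contains {1, 3, 4, 6, 7, 9}.
Column D already contains {1, 2, 3, 4, 6, 9}.
Its 3×3 block (box 5) already contains {1, 3, 4, 6, 7, 8, 9}.
The only value from 1–9 not eliminated is 5, so D6 = 5.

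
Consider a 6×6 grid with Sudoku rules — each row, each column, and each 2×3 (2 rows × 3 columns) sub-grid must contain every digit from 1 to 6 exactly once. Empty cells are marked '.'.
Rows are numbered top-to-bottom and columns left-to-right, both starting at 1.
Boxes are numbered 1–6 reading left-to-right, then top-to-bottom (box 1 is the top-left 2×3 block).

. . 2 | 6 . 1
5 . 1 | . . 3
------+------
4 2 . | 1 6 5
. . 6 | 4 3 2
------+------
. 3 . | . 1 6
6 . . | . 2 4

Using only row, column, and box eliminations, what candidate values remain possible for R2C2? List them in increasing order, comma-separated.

Row 2 already contains {1, 3, 5}.
Column 2 already contains {2, 3}.
Its 2×3 block (box 1) already contains {1, 2, 5}.
Removing those from 1–6 leaves {4, 6} as the candidates for R2C2.

4,6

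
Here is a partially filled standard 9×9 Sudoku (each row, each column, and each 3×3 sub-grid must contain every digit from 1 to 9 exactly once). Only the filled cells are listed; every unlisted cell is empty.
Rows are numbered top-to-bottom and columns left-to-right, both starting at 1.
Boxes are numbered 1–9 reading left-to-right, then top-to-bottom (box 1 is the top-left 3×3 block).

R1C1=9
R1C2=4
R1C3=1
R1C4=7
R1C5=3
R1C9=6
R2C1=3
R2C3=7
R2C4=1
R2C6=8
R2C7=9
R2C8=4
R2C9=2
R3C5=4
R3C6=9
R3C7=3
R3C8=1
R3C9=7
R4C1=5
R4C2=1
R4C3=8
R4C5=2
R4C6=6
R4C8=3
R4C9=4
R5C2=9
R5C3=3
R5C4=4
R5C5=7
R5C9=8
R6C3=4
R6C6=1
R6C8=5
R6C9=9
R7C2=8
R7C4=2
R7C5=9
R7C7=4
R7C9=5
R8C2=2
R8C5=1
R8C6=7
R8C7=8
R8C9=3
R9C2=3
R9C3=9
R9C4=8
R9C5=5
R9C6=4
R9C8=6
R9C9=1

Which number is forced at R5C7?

1

Cell R5C7 itself could take any of {1, 2, 6} by direct elimination.
Consider where 1 can go in column 7.
R1C7 is out (row 1 already has a 1).
R4C7 is out (row 4 already has a 1).
R6C7 is out (row 6 already has a 1).
R9C7 is out (row 9 already has a 1).
So the only cell in column 7 that can hold 1 is R5C7.
Therefore R5C7 = 1.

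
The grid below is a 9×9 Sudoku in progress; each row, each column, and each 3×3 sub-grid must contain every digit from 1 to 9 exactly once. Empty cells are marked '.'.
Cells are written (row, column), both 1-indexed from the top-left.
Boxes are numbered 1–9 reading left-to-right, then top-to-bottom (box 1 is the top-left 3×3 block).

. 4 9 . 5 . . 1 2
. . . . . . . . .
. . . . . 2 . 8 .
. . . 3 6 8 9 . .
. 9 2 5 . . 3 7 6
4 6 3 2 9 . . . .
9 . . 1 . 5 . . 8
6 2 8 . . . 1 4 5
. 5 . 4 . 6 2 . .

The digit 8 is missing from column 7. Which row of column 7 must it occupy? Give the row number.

Consider where 8 can go in column 7.
(1,7) is out (box 3 already has a 8).
(2,7) is out (box 3 already has a 8).
(3,7) is out (row 3 already has a 8).
(7,7) is out (row 7 already has a 8).
So the only cell in column 7 that can hold 8 is (6,7).
That is row 6.

6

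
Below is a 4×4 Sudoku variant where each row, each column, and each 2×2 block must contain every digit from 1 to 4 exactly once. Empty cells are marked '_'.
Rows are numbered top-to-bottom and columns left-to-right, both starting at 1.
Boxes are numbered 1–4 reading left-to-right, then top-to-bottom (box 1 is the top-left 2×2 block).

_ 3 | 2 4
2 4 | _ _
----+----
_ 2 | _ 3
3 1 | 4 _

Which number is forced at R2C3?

3

Cell R2C3 itself could take any of {1, 3} by direct elimination.
Consider where 3 can go in box 2.
R2C4 is out (column 4 already has a 3).
So the only cell in box 2 that can hold 3 is R2C3.
Therefore R2C3 = 3.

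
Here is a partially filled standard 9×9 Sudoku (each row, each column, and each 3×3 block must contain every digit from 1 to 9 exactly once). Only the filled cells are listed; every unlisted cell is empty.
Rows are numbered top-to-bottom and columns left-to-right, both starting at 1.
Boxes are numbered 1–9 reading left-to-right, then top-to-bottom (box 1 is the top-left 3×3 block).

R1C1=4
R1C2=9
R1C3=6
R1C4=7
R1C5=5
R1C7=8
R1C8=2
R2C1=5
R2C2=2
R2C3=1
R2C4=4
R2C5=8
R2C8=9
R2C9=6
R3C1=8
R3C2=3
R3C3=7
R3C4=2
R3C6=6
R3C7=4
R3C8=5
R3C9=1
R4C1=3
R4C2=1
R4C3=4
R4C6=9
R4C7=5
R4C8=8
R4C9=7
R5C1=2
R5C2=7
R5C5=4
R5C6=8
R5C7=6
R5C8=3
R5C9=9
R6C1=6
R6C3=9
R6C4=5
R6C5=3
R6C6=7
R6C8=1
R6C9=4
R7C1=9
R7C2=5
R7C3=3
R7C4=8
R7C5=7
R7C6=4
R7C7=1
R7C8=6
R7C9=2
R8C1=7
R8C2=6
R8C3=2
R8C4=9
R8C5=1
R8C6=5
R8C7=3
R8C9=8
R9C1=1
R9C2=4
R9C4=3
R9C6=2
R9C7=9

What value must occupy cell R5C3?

5

Row 5 already contains {2, 3, 4, 6, 7, 8, 9}.
Column 3 already contains {1, 2, 3, 4, 6, 7, 9}.
Its 3×3 block (box 4) already contains {1, 2, 3, 4, 6, 7, 9}.
The only value from 1–9 not eliminated is 5, so R5C3 = 5.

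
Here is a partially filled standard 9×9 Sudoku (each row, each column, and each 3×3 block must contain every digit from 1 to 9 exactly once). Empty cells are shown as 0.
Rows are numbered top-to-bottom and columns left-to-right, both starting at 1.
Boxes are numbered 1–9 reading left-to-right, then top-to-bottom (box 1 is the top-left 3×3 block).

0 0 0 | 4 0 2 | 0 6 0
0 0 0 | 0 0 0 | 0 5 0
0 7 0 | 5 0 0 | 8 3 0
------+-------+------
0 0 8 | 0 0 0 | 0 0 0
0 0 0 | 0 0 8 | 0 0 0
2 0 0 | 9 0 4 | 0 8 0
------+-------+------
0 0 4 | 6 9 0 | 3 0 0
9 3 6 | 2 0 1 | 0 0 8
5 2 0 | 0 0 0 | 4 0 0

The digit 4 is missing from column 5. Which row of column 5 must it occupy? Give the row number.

Consider where 4 can go in column 5.
r1c5 is out (row 1 already has a 4). r2c5 is out (box 2 already has a 4). r3c5 is out (box 2 already has a 4). r4c5 is out (box 5 already has a 4). The remaining empty cells in column 5 are similarly blocked.
So the only cell in column 5 that can hold 4 is r8c5.
That is row 8.

8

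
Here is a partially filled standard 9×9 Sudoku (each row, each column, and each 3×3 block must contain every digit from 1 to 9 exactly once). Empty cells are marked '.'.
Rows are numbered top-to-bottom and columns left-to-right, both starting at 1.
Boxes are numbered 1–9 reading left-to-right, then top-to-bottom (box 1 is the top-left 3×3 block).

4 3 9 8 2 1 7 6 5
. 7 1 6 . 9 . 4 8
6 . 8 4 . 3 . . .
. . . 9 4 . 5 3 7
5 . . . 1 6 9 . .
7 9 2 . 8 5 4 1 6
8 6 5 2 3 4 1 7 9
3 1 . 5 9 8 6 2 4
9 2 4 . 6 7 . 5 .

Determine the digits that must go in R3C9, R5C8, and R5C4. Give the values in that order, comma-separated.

For R3C9:
  Consider where 1 can go in row 3.
  R3C2 is out (column 2 already has a 1).
  R3C5 is out (column 5 already has a 1).
  R3C7 is out (column 7 already has a 1).
  R3C8 is out (column 8 already has a 1).
  So the only cell in row 3 that can hold 1 is R3C9.
  So R3C9 = 1.
For R5C8:
  Row 5 already contains {1, 5, 6, 9}.
  Column 8 already contains {1, 2, 3, 4, 5, 6, 7}.
  Its 3×3 block (box 6) already contains {1, 3, 4, 5, 6, 7, 9}.
  The only value from 1–9 not eliminated is 8, so R5C8 = 8.
For R5C4:
  Consider where 7 can go in row 5.
  R5C2 is out (column 2 already has a 7).
  R5C3 is out (box 4 already has a 7).
  R5C8 is out (column 8 already has a 7).
  R5C9 is out (column 9 already has a 7).
  So the only cell in row 5 that can hold 7 is R5C4.
  So R5C4 = 7.

1,8,7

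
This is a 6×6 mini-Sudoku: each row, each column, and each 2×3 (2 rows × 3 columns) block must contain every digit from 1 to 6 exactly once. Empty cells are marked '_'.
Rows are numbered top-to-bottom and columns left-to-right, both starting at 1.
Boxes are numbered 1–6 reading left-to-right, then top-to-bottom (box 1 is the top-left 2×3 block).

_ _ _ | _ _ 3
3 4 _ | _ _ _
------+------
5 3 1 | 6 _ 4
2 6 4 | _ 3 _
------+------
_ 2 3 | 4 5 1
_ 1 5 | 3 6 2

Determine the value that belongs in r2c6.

Cell r2c6 itself could take any of {5, 6} by direct elimination.
Consider where 6 can go in box 2.
r1c4 is out (column 4 already has a 6).
r1c5 is out (column 5 already has a 6).
r2c4 is out (column 4 already has a 6).
r2c5 is out (column 5 already has a 6).
So the only cell in box 2 that can hold 6 is r2c6.
Therefore r2c6 = 6.

6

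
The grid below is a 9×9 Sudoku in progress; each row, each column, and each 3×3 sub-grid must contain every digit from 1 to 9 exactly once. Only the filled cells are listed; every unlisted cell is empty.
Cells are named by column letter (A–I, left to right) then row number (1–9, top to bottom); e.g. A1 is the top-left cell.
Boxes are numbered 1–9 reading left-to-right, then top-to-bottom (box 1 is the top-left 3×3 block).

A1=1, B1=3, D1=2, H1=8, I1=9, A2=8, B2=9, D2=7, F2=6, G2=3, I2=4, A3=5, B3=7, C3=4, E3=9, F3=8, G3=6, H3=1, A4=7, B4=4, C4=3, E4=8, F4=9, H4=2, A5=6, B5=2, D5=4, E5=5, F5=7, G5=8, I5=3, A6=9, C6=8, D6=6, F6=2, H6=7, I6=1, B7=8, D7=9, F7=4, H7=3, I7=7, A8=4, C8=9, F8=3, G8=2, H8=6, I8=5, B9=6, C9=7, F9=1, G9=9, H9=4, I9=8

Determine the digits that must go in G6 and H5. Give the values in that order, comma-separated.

For G6:
  Consider where 4 can go in column G.
  G1 is out (box 3 already has a 4).
  G4 is out (row 4 already has a 4).
  G7 is out (row 7 already has a 4).
  So the only cell in column G that can hold 4 is G6.
  So G6 = 4.
For H5:
  Row 5 already contains {2, 3, 4, 5, 6, 7, 8}.
  Column H already contains {1, 2, 3, 4, 6, 7, 8}.
  Its 3×3 block (box 6) already contains {1, 2, 3, 7, 8}.
  The only value from 1–9 not eliminated is 9, so H5 = 9.

4,9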